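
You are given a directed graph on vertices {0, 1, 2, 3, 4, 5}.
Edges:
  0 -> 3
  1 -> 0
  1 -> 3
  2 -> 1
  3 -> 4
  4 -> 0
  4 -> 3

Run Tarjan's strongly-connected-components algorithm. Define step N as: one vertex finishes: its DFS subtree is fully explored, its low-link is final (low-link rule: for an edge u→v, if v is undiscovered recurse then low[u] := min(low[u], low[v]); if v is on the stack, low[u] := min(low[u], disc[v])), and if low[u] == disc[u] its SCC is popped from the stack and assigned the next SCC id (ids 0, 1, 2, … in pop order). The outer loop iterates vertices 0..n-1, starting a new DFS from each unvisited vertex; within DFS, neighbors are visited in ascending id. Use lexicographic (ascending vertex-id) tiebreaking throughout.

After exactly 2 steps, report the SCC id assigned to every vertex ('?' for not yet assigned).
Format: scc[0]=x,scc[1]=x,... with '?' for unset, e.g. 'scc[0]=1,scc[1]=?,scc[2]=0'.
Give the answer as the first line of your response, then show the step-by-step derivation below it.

scc[0]=?,scc[1]=?,scc[2]=?,scc[3]=?,scc[4]=?,scc[5]=?

step 1: low=(low[0]=0,low[1]=?,low[2]=?,low[3]=1,low[4]=0,low[5]=?); scc=(scc[0]=?,scc[1]=?,scc[2]=?,scc[3]=?,scc[4]=?,scc[5]=?)
step 2: low=(low[0]=0,low[1]=?,low[2]=?,low[3]=0,low[4]=0,low[5]=?); scc=(scc[0]=?,scc[1]=?,scc[2]=?,scc[3]=?,scc[4]=?,scc[5]=?)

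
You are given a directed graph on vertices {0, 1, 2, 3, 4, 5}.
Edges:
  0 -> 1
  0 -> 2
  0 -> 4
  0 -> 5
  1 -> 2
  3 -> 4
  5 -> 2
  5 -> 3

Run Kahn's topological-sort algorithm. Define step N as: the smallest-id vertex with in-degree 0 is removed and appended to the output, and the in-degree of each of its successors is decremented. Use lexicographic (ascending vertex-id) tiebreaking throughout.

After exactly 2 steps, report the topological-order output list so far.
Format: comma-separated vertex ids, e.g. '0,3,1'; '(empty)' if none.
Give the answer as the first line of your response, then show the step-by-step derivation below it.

0,1

step 1: output 0; order=[0]; indeg=(0,0,2,1,1,0)
step 2: output 1; order=[0,1]; indeg=(0,0,1,1,1,0)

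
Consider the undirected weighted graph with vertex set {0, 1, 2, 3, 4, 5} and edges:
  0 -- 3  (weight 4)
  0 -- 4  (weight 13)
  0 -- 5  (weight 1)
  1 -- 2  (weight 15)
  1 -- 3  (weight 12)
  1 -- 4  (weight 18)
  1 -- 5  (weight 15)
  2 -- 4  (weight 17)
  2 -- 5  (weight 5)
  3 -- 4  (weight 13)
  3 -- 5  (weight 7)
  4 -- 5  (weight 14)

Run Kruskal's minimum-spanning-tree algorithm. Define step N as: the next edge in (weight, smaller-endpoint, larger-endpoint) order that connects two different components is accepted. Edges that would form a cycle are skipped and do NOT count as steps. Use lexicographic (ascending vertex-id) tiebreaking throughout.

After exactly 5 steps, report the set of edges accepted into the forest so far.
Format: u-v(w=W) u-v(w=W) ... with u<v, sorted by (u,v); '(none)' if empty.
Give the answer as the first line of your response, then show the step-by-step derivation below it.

0-3(w=4) 0-4(w=13) 0-5(w=1) 1-3(w=12) 2-5(w=5)

step 1: add edge 0-5 (w=1); MST = {0-5(w=1)}
step 2: add edge 0-3 (w=4); MST = {0-3(w=4) 0-5(w=1)}
step 3: add edge 2-5 (w=5); MST = {0-3(w=4) 0-5(w=1) 2-5(w=5)}
step 4: add edge 1-3 (w=12); MST = {0-3(w=4) 0-5(w=1) 1-3(w=12) 2-5(w=5)}
step 5: add edge 0-4 (w=13); MST = {0-3(w=4) 0-4(w=13) 0-5(w=1) 1-3(w=12) 2-5(w=5)}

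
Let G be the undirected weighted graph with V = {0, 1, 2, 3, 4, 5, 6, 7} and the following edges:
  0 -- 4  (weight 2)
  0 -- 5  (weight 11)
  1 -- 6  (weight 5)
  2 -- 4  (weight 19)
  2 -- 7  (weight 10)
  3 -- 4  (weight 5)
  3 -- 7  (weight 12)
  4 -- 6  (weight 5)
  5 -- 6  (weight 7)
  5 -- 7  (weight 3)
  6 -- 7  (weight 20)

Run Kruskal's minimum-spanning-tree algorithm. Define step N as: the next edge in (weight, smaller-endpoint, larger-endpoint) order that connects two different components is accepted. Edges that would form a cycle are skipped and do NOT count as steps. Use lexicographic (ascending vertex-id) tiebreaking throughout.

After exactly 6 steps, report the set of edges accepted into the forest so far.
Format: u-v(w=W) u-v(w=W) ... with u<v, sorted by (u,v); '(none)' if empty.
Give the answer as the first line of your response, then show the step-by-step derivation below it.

0-4(w=2) 1-6(w=5) 3-4(w=5) 4-6(w=5) 5-6(w=7) 5-7(w=3)

step 1: add edge 0-4 (w=2); MST = {0-4(w=2)}
step 2: add edge 5-7 (w=3); MST = {0-4(w=2) 5-7(w=3)}
step 3: add edge 1-6 (w=5); MST = {0-4(w=2) 1-6(w=5) 5-7(w=3)}
step 4: add edge 3-4 (w=5); MST = {0-4(w=2) 1-6(w=5) 3-4(w=5) 5-7(w=3)}
step 5: add edge 4-6 (w=5); MST = {0-4(w=2) 1-6(w=5) 3-4(w=5) 4-6(w=5) 5-7(w=3)}
step 6: add edge 5-6 (w=7); MST = {0-4(w=2) 1-6(w=5) 3-4(w=5) 4-6(w=5) 5-6(w=7) 5-7(w=3)}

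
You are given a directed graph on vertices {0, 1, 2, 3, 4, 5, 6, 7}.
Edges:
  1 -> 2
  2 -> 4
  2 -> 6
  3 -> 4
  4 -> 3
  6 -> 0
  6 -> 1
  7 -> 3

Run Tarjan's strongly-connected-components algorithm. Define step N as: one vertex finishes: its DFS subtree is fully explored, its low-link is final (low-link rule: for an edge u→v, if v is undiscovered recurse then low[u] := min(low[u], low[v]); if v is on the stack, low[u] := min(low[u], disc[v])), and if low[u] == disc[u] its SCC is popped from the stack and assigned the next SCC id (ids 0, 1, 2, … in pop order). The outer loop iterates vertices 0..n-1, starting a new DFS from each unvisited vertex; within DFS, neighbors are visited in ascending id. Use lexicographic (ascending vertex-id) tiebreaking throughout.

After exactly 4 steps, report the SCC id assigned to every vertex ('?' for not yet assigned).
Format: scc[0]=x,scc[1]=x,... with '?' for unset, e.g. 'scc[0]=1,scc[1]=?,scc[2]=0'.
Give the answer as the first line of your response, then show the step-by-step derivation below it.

scc[0]=0,scc[1]=?,scc[2]=?,scc[3]=1,scc[4]=1,scc[5]=?,scc[6]=?,scc[7]=?

step 1: low=(low[0]=0,low[1]=?,low[2]=?,low[3]=?,low[4]=?,low[5]=?,low[6]=?,low[7]=?); scc=(scc[0]=0,scc[1]=?,scc[2]=?,scc[3]=?,scc[4]=?,scc[5]=?,scc[6]=?,scc[7]=?)
step 2: low=(low[0]=0,low[1]=1,low[2]=2,low[3]=3,low[4]=3,low[5]=?,low[6]=?,low[7]=?); scc=(scc[0]=0,scc[1]=?,scc[2]=?,scc[3]=?,scc[4]=?,scc[5]=?,scc[6]=?,scc[7]=?)
step 3: low=(low[0]=0,low[1]=1,low[2]=2,low[3]=3,low[4]=3,low[5]=?,low[6]=?,low[7]=?); scc=(scc[0]=0,scc[1]=?,scc[2]=?,scc[3]=1,scc[4]=1,scc[5]=?,scc[6]=?,scc[7]=?)
step 4: low=(low[0]=0,low[1]=1,low[2]=2,low[3]=3,low[4]=3,low[5]=?,low[6]=1,low[7]=?); scc=(scc[0]=0,scc[1]=?,scc[2]=?,scc[3]=1,scc[4]=1,scc[5]=?,scc[6]=?,scc[7]=?)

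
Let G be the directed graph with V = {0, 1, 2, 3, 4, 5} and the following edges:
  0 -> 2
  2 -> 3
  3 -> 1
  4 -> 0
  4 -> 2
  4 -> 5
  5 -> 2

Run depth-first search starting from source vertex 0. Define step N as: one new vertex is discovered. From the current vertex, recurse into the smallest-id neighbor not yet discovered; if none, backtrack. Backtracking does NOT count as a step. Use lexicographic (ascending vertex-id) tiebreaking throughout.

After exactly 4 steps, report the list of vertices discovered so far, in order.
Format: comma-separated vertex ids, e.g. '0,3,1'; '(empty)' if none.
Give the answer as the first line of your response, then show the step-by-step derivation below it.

0,2,3,1

step 1: discover 0; path=0; order=0
step 2: discover 2; path=0>2; order=0,2
step 3: discover 3; path=0>2>3; order=0,2,3
step 4: discover 1; path=0>2>3>1; order=0,2,3,1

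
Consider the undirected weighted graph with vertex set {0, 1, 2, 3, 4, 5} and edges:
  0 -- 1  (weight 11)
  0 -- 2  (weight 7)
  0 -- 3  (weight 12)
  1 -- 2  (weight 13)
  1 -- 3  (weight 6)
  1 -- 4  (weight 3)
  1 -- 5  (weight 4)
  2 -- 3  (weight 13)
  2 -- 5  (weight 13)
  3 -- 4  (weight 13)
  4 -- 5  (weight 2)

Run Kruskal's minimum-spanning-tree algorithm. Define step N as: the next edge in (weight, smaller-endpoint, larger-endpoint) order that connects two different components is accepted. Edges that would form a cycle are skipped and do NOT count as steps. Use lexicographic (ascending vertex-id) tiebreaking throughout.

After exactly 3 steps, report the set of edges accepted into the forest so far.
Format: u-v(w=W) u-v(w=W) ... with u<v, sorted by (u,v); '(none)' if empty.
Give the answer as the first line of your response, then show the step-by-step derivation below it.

1-3(w=6) 1-4(w=3) 4-5(w=2)

step 1: add edge 4-5 (w=2); MST = {4-5(w=2)}
step 2: add edge 1-4 (w=3); MST = {1-4(w=3) 4-5(w=2)}
step 3: add edge 1-3 (w=6); MST = {1-3(w=6) 1-4(w=3) 4-5(w=2)}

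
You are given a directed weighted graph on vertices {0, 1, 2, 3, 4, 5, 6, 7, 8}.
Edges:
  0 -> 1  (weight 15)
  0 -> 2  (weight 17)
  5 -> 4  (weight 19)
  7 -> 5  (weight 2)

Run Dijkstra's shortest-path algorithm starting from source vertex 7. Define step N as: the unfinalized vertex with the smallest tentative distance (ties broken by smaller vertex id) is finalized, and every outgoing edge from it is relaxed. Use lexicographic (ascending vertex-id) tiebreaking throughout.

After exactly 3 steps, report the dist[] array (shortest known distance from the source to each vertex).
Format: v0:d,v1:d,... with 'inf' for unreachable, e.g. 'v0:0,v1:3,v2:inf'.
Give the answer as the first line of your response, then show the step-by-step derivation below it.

v0:inf,v1:inf,v2:inf,v3:inf,v4:21,v5:2,v6:inf,v7:0,v8:inf

step 1: dist = v0:inf,v1:inf,v2:inf,v3:inf,v4:inf,v5:2,v6:inf,v7:0,v8:inf
step 2: dist = v0:inf,v1:inf,v2:inf,v3:inf,v4:21,v5:2,v6:inf,v7:0,v8:inf
step 3: dist = v0:inf,v1:inf,v2:inf,v3:inf,v4:21,v5:2,v6:inf,v7:0,v8:inf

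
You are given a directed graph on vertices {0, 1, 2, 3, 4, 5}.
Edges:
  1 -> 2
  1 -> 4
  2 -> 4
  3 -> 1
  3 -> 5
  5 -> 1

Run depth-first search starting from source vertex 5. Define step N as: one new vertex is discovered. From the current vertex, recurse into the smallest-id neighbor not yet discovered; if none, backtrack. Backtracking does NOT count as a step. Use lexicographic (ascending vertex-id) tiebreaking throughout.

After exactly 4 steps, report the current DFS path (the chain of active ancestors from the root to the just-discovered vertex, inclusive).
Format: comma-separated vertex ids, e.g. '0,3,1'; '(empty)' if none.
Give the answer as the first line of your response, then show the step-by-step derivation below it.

5,1,2,4

step 1: discover 5; path=5; order=5
step 2: discover 1; path=5>1; order=5,1
step 3: discover 2; path=5>1>2; order=5,1,2
step 4: discover 4; path=5>1>2>4; order=5,1,2,4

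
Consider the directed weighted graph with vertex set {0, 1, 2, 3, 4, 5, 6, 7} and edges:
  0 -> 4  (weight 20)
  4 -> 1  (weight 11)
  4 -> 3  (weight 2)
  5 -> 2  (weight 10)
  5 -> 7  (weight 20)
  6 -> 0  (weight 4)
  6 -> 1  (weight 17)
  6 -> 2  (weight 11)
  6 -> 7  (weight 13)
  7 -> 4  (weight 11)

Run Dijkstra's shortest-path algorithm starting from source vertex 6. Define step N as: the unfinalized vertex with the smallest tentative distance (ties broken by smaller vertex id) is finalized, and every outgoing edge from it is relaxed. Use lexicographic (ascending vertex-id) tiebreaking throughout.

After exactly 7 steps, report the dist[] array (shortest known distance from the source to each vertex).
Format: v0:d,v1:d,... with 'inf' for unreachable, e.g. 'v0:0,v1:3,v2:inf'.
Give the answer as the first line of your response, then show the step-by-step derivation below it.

v0:4,v1:17,v2:11,v3:26,v4:24,v5:inf,v6:0,v7:13

step 1: dist = v0:4,v1:17,v2:11,v3:inf,v4:inf,v5:inf,v6:0,v7:13
step 2: dist = v0:4,v1:17,v2:11,v3:inf,v4:24,v5:inf,v6:0,v7:13
step 3: dist = v0:4,v1:17,v2:11,v3:inf,v4:24,v5:inf,v6:0,v7:13
step 4: dist = v0:4,v1:17,v2:11,v3:inf,v4:24,v5:inf,v6:0,v7:13
step 5: dist = v0:4,v1:17,v2:11,v3:inf,v4:24,v5:inf,v6:0,v7:13
step 6: dist = v0:4,v1:17,v2:11,v3:26,v4:24,v5:inf,v6:0,v7:13
step 7: dist = v0:4,v1:17,v2:11,v3:26,v4:24,v5:inf,v6:0,v7:13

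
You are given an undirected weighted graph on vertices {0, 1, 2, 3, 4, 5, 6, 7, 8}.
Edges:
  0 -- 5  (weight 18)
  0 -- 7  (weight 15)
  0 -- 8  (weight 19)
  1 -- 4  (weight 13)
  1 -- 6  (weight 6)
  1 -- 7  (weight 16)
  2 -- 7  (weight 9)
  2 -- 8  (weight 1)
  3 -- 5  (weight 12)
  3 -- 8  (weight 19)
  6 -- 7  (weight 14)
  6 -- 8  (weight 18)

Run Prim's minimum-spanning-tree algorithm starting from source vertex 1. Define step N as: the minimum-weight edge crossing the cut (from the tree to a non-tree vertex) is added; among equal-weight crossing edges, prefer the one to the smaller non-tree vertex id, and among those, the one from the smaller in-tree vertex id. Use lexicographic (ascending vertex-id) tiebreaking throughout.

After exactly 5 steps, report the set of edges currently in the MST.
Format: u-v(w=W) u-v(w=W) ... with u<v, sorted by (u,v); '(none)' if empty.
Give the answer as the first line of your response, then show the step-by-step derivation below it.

1-4(w=13) 1-6(w=6) 2-7(w=9) 2-8(w=1) 6-7(w=14)

step 1: add edge 1-6 (w=6); MST = {1-6(w=6)}
step 2: add edge 1-4 (w=13); MST = {1-4(w=13) 1-6(w=6)}
step 3: add edge 6-7 (w=14); MST = {1-4(w=13) 1-6(w=6) 6-7(w=14)}
step 4: add edge 2-7 (w=9); MST = {1-4(w=13) 1-6(w=6) 2-7(w=9) 6-7(w=14)}
step 5: add edge 2-8 (w=1); MST = {1-4(w=13) 1-6(w=6) 2-7(w=9) 2-8(w=1) 6-7(w=14)}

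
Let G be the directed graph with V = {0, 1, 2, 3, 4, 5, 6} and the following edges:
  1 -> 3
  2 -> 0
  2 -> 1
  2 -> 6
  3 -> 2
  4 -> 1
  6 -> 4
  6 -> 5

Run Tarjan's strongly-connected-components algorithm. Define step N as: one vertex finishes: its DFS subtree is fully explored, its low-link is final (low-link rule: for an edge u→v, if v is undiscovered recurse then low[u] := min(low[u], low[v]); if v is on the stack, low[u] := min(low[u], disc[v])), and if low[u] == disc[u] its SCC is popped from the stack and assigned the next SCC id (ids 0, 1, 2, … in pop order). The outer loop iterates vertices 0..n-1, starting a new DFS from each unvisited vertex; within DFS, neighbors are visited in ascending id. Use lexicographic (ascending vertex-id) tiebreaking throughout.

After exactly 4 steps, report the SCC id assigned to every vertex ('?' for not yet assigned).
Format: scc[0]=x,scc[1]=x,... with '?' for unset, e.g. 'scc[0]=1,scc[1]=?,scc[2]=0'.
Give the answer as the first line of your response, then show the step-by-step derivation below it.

scc[0]=0,scc[1]=?,scc[2]=?,scc[3]=?,scc[4]=?,scc[5]=1,scc[6]=?

step 1: low=(low[0]=0,low[1]=?,low[2]=?,low[3]=?,low[4]=?,low[5]=?,low[6]=?); scc=(scc[0]=0,scc[1]=?,scc[2]=?,scc[3]=?,scc[4]=?,scc[5]=?,scc[6]=?)
step 2: low=(low[0]=0,low[1]=1,low[2]=1,low[3]=2,low[4]=1,low[5]=?,low[6]=4); scc=(scc[0]=0,scc[1]=?,scc[2]=?,scc[3]=?,scc[4]=?,scc[5]=?,scc[6]=?)
step 3: low=(low[0]=0,low[1]=1,low[2]=1,low[3]=2,low[4]=1,low[5]=6,low[6]=1); scc=(scc[0]=0,scc[1]=?,scc[2]=?,scc[3]=?,scc[4]=?,scc[5]=1,scc[6]=?)
step 4: low=(low[0]=0,low[1]=1,low[2]=1,low[3]=2,low[4]=1,low[5]=6,low[6]=1); scc=(scc[0]=0,scc[1]=?,scc[2]=?,scc[3]=?,scc[4]=?,scc[5]=1,scc[6]=?)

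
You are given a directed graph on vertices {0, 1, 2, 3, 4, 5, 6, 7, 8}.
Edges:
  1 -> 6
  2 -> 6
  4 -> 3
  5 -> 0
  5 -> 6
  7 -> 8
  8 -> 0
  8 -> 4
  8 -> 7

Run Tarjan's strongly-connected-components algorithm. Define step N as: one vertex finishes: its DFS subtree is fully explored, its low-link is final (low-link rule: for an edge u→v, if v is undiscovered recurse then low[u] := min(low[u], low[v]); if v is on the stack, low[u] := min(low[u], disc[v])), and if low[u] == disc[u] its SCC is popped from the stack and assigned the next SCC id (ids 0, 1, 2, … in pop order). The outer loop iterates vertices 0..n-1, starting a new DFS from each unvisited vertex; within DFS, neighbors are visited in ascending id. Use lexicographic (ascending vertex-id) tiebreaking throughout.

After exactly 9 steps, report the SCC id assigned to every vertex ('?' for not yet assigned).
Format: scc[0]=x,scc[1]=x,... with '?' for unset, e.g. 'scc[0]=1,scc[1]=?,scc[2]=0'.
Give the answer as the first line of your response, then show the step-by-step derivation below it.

scc[0]=0,scc[1]=2,scc[2]=3,scc[3]=4,scc[4]=5,scc[5]=6,scc[6]=1,scc[7]=7,scc[8]=7

step 1: low=(low[0]=0,low[1]=?,low[2]=?,low[3]=?,low[4]=?,low[5]=?,low[6]=?,low[7]=?,low[8]=?); scc=(scc[0]=0,scc[1]=?,scc[2]=?,scc[3]=?,scc[4]=?,scc[5]=?,scc[6]=?,scc[7]=?,scc[8]=?)
step 2: low=(low[0]=0,low[1]=1,low[2]=?,low[3]=?,low[4]=?,low[5]=?,low[6]=2,low[7]=?,low[8]=?); scc=(scc[0]=0,scc[1]=?,scc[2]=?,scc[3]=?,scc[4]=?,scc[5]=?,scc[6]=1,scc[7]=?,scc[8]=?)
step 3: low=(low[0]=0,low[1]=1,low[2]=?,low[3]=?,low[4]=?,low[5]=?,low[6]=2,low[7]=?,low[8]=?); scc=(scc[0]=0,scc[1]=2,scc[2]=?,scc[3]=?,scc[4]=?,scc[5]=?,scc[6]=1,scc[7]=?,scc[8]=?)
step 4: low=(low[0]=0,low[1]=1,low[2]=3,low[3]=?,low[4]=?,low[5]=?,low[6]=2,low[7]=?,low[8]=?); scc=(scc[0]=0,scc[1]=2,scc[2]=3,scc[3]=?,scc[4]=?,scc[5]=?,scc[6]=1,scc[7]=?,scc[8]=?)
step 5: low=(low[0]=0,low[1]=1,low[2]=3,low[3]=4,low[4]=?,low[5]=?,low[6]=2,low[7]=?,low[8]=?); scc=(scc[0]=0,scc[1]=2,scc[2]=3,scc[3]=4,scc[4]=?,scc[5]=?,scc[6]=1,scc[7]=?,scc[8]=?)
step 6: low=(low[0]=0,low[1]=1,low[2]=3,low[3]=4,low[4]=5,low[5]=?,low[6]=2,low[7]=?,low[8]=?); scc=(scc[0]=0,scc[1]=2,scc[2]=3,scc[3]=4,scc[4]=5,scc[5]=?,scc[6]=1,scc[7]=?,scc[8]=?)
step 7: low=(low[0]=0,low[1]=1,low[2]=3,low[3]=4,low[4]=5,low[5]=6,low[6]=2,low[7]=?,low[8]=?); scc=(scc[0]=0,scc[1]=2,scc[2]=3,scc[3]=4,scc[4]=5,scc[5]=6,scc[6]=1,scc[7]=?,scc[8]=?)
step 8: low=(low[0]=0,low[1]=1,low[2]=3,low[3]=4,low[4]=5,low[5]=6,low[6]=2,low[7]=7,low[8]=7); scc=(scc[0]=0,scc[1]=2,scc[2]=3,scc[3]=4,scc[4]=5,scc[5]=6,scc[6]=1,scc[7]=?,scc[8]=?)
step 9: low=(low[0]=0,low[1]=1,low[2]=3,low[3]=4,low[4]=5,low[5]=6,low[6]=2,low[7]=7,low[8]=7); scc=(scc[0]=0,scc[1]=2,scc[2]=3,scc[3]=4,scc[4]=5,scc[5]=6,scc[6]=1,scc[7]=7,scc[8]=7)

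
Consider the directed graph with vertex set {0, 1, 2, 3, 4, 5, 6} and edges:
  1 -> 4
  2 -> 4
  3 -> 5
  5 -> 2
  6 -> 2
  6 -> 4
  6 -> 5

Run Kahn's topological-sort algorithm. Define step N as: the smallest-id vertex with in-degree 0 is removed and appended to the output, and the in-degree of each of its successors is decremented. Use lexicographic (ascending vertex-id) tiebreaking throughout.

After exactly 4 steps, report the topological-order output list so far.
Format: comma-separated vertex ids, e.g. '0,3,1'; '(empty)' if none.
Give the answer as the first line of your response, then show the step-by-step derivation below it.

0,1,3,6

step 1: output 0; order=[0]; indeg=(0,0,2,0,3,2,0)
step 2: output 1; order=[0,1]; indeg=(0,0,2,0,2,2,0)
step 3: output 3; order=[0,1,3]; indeg=(0,0,2,0,2,1,0)
step 4: output 6; order=[0,1,3,6]; indeg=(0,0,1,0,1,0,0)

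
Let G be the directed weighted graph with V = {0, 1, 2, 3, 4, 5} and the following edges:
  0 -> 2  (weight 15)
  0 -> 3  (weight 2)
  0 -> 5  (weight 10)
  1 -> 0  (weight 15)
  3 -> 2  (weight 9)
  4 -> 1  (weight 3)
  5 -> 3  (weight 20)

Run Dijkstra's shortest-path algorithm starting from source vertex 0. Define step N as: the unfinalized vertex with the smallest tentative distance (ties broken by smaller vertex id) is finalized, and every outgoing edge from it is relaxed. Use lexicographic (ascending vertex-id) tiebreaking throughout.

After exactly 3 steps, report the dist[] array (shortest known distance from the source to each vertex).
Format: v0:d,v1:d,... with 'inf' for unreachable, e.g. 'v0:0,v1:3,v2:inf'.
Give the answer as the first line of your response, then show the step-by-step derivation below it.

v0:0,v1:inf,v2:11,v3:2,v4:inf,v5:10

step 1: dist = v0:0,v1:inf,v2:15,v3:2,v4:inf,v5:10
step 2: dist = v0:0,v1:inf,v2:11,v3:2,v4:inf,v5:10
step 3: dist = v0:0,v1:inf,v2:11,v3:2,v4:inf,v5:10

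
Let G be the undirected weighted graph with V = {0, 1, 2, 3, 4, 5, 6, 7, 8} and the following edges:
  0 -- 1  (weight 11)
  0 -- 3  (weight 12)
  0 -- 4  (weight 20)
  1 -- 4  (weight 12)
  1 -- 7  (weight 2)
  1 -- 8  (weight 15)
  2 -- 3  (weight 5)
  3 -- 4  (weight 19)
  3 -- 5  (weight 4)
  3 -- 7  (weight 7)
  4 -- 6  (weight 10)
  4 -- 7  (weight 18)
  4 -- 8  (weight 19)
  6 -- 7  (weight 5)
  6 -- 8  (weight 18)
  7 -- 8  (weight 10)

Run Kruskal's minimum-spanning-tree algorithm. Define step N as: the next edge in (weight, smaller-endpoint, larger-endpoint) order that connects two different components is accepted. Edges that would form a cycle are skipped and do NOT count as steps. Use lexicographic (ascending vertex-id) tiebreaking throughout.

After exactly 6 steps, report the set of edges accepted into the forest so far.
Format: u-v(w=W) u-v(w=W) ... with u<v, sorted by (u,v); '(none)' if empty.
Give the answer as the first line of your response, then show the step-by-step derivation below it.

1-7(w=2) 2-3(w=5) 3-5(w=4) 3-7(w=7) 4-6(w=10) 6-7(w=5)

step 1: add edge 1-7 (w=2); MST = {1-7(w=2)}
step 2: add edge 3-5 (w=4); MST = {1-7(w=2) 3-5(w=4)}
step 3: add edge 2-3 (w=5); MST = {1-7(w=2) 2-3(w=5) 3-5(w=4)}
step 4: add edge 6-7 (w=5); MST = {1-7(w=2) 2-3(w=5) 3-5(w=4) 6-7(w=5)}
step 5: add edge 3-7 (w=7); MST = {1-7(w=2) 2-3(w=5) 3-5(w=4) 3-7(w=7) 6-7(w=5)}
step 6: add edge 4-6 (w=10); MST = {1-7(w=2) 2-3(w=5) 3-5(w=4) 3-7(w=7) 4-6(w=10) 6-7(w=5)}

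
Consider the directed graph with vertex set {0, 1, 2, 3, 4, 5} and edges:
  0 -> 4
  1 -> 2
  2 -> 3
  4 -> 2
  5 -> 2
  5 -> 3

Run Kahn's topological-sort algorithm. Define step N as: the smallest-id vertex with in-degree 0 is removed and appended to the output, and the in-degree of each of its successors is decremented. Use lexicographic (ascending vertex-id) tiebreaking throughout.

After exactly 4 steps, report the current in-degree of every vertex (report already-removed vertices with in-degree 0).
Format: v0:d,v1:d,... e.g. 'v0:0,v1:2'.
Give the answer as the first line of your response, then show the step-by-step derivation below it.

v0:0,v1:0,v2:0,v3:1,v4:0,v5:0

step 1: output 0; order=[0]; indeg=(0,0,3,2,0,0)
step 2: output 1; order=[0,1]; indeg=(0,0,2,2,0,0)
step 3: output 4; order=[0,1,4]; indeg=(0,0,1,2,0,0)
step 4: output 5; order=[0,1,4,5]; indeg=(0,0,0,1,0,0)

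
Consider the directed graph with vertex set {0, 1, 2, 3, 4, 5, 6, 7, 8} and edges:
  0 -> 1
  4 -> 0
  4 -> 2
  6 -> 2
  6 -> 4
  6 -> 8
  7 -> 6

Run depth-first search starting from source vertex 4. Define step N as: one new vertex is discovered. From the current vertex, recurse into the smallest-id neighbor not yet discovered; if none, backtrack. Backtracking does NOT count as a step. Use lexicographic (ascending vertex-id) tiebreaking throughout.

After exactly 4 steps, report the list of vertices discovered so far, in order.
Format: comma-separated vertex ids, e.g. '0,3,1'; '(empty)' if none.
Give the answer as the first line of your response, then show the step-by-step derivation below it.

4,0,1,2

step 1: discover 4; path=4; order=4
step 2: discover 0; path=4>0; order=4,0
step 3: discover 1; path=4>0>1; order=4,0,1
step 4: discover 2; path=4>2; order=4,0,1,2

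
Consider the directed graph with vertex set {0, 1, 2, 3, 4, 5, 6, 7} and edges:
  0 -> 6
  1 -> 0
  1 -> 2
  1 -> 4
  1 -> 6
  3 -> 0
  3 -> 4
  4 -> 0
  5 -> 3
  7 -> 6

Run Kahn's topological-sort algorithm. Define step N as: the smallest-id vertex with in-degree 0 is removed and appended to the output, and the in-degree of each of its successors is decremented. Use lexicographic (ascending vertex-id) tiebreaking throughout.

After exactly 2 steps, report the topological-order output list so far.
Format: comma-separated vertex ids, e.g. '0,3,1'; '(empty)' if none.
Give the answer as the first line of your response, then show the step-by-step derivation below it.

1,2

step 1: output 1; order=[1]; indeg=(2,0,0,1,1,0,2,0)
step 2: output 2; order=[1,2]; indeg=(2,0,0,1,1,0,2,0)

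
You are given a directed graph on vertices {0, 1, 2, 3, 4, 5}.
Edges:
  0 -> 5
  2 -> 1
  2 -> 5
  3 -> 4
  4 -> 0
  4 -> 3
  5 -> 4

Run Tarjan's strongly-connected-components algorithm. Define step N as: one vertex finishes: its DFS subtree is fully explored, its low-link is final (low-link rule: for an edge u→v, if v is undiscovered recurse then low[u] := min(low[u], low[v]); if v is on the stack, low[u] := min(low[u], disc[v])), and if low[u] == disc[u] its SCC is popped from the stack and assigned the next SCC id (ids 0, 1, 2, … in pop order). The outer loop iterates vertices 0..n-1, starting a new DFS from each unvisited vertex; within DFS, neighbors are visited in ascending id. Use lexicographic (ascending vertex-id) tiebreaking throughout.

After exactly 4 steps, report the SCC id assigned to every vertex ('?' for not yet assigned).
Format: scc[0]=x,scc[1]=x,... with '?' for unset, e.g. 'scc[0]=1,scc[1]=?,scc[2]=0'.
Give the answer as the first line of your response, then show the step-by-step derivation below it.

scc[0]=0,scc[1]=?,scc[2]=?,scc[3]=0,scc[4]=0,scc[5]=0

step 1: low=(low[0]=0,low[1]=?,low[2]=?,low[3]=2,low[4]=0,low[5]=1); scc=(scc[0]=?,scc[1]=?,scc[2]=?,scc[3]=?,scc[4]=?,scc[5]=?)
step 2: low=(low[0]=0,low[1]=?,low[2]=?,low[3]=2,low[4]=0,low[5]=1); scc=(scc[0]=?,scc[1]=?,scc[2]=?,scc[3]=?,scc[4]=?,scc[5]=?)
step 3: low=(low[0]=0,low[1]=?,low[2]=?,low[3]=2,low[4]=0,low[5]=0); scc=(scc[0]=?,scc[1]=?,scc[2]=?,scc[3]=?,scc[4]=?,scc[5]=?)
step 4: low=(low[0]=0,low[1]=?,low[2]=?,low[3]=2,low[4]=0,low[5]=0); scc=(scc[0]=0,scc[1]=?,scc[2]=?,scc[3]=0,scc[4]=0,scc[5]=0)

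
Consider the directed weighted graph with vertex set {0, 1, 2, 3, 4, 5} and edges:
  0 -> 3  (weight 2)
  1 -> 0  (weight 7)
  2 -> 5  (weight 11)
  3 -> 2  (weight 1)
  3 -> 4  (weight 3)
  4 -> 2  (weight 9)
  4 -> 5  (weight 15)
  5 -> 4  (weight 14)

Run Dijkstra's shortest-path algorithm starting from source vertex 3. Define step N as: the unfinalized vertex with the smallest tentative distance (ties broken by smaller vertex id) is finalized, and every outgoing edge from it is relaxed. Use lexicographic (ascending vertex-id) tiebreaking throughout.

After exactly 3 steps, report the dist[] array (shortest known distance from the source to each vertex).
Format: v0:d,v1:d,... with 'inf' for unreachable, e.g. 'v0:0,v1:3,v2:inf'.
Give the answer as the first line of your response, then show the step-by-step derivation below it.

v0:inf,v1:inf,v2:1,v3:0,v4:3,v5:12

step 1: dist = v0:inf,v1:inf,v2:1,v3:0,v4:3,v5:inf
step 2: dist = v0:inf,v1:inf,v2:1,v3:0,v4:3,v5:12
step 3: dist = v0:inf,v1:inf,v2:1,v3:0,v4:3,v5:12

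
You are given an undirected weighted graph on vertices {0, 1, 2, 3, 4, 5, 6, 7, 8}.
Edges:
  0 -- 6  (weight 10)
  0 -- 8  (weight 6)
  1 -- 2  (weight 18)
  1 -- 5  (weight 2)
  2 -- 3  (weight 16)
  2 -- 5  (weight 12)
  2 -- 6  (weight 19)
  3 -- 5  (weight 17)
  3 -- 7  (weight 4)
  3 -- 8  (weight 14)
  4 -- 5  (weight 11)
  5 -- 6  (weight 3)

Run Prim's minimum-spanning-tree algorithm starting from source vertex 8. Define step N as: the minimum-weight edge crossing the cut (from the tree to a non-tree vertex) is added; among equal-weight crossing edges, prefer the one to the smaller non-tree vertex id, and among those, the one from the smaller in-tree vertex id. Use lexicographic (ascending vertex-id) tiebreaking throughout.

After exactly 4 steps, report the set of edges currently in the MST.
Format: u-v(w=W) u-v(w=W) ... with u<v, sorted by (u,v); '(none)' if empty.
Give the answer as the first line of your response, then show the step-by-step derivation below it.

0-6(w=10) 0-8(w=6) 1-5(w=2) 5-6(w=3)

step 1: add edge 0-8 (w=6); MST = {0-8(w=6)}
step 2: add edge 0-6 (w=10); MST = {0-6(w=10) 0-8(w=6)}
step 3: add edge 5-6 (w=3); MST = {0-6(w=10) 0-8(w=6) 5-6(w=3)}
step 4: add edge 1-5 (w=2); MST = {0-6(w=10) 0-8(w=6) 1-5(w=2) 5-6(w=3)}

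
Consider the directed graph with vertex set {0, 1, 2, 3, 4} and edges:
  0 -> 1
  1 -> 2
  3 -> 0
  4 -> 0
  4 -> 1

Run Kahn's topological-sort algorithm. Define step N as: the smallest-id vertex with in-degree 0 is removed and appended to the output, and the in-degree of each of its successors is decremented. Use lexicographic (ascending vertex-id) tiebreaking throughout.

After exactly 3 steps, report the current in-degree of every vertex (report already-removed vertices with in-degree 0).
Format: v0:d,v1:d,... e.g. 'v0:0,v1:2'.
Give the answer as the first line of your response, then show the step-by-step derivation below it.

v0:0,v1:0,v2:1,v3:0,v4:0

step 1: output 3; order=[3]; indeg=(1,2,1,0,0)
step 2: output 4; order=[3,4]; indeg=(0,1,1,0,0)
step 3: output 0; order=[3,4,0]; indeg=(0,0,1,0,0)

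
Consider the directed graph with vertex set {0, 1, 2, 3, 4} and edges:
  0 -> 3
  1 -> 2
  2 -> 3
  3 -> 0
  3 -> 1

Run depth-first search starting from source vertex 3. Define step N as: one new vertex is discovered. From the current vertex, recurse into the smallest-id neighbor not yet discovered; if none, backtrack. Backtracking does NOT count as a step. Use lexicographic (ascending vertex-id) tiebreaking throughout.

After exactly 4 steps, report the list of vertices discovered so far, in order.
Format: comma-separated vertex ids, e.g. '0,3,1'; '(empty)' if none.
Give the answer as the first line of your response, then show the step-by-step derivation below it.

3,0,1,2

step 1: discover 3; path=3; order=3
step 2: discover 0; path=3>0; order=3,0
step 3: discover 1; path=3>1; order=3,0,1
step 4: discover 2; path=3>1>2; order=3,0,1,2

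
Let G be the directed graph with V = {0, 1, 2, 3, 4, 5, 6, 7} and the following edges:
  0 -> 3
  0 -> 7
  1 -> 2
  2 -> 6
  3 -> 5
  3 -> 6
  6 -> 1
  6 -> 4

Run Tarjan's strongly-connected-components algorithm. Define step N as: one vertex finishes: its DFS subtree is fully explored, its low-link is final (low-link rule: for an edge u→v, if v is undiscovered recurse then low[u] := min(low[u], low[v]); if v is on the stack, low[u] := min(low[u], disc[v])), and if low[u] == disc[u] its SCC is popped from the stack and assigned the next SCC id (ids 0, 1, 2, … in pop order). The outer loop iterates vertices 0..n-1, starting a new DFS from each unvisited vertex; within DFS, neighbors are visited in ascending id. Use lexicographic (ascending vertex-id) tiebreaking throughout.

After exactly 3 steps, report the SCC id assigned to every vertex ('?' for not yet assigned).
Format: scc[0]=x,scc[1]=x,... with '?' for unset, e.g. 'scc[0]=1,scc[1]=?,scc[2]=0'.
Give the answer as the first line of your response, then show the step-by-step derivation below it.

scc[0]=?,scc[1]=?,scc[2]=?,scc[3]=?,scc[4]=?,scc[5]=0,scc[6]=?,scc[7]=?

step 1: low=(low[0]=0,low[1]=?,low[2]=?,low[3]=1,low[4]=?,low[5]=2,low[6]=?,low[7]=?); scc=(scc[0]=?,scc[1]=?,scc[2]=?,scc[3]=?,scc[4]=?,scc[5]=0,scc[6]=?,scc[7]=?)
step 2: low=(low[0]=0,low[1]=4,low[2]=3,low[3]=1,low[4]=?,low[5]=2,low[6]=3,low[7]=?); scc=(scc[0]=?,scc[1]=?,scc[2]=?,scc[3]=?,scc[4]=?,scc[5]=0,scc[6]=?,scc[7]=?)
step 3: low=(low[0]=0,low[1]=3,low[2]=3,low[3]=1,low[4]=?,low[5]=2,low[6]=3,low[7]=?); scc=(scc[0]=?,scc[1]=?,scc[2]=?,scc[3]=?,scc[4]=?,scc[5]=0,scc[6]=?,scc[7]=?)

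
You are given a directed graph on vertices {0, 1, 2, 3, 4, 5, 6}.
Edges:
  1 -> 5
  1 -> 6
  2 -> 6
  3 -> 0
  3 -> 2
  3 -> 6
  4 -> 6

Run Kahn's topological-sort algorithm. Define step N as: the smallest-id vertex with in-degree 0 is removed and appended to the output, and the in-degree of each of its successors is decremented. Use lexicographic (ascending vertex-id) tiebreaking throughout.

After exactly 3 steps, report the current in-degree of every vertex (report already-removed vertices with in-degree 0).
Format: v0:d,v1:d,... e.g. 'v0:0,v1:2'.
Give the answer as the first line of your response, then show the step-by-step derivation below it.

v0:0,v1:0,v2:0,v3:0,v4:0,v5:0,v6:2

step 1: output 1; order=[1]; indeg=(1,0,1,0,0,0,3)
step 2: output 3; order=[1,3]; indeg=(0,0,0,0,0,0,2)
step 3: output 0; order=[1,3,0]; indeg=(0,0,0,0,0,0,2)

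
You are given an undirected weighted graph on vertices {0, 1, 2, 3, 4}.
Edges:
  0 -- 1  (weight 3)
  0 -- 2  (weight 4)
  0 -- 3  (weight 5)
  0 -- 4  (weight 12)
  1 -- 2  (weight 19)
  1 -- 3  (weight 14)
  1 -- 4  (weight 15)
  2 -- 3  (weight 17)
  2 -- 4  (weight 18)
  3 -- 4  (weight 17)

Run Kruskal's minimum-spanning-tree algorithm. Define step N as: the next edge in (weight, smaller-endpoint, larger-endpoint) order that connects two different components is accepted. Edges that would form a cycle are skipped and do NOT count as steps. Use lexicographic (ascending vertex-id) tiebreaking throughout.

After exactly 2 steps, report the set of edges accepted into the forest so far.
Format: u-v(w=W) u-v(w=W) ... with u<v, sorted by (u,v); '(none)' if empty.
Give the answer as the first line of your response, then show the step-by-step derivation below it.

0-1(w=3) 0-2(w=4)

step 1: add edge 0-1 (w=3); MST = {0-1(w=3)}
step 2: add edge 0-2 (w=4); MST = {0-1(w=3) 0-2(w=4)}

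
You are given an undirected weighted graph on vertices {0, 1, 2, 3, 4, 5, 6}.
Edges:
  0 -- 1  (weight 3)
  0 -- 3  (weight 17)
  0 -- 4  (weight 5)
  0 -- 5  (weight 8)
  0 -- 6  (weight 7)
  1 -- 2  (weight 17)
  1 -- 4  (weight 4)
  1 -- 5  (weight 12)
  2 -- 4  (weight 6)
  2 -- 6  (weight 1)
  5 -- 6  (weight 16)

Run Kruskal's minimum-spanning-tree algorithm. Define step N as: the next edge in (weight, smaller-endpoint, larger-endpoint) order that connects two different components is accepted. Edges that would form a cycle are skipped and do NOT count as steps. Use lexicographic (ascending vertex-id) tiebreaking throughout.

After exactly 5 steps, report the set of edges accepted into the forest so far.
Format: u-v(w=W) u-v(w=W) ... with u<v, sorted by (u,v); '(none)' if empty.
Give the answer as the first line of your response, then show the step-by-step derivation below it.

0-1(w=3) 0-5(w=8) 1-4(w=4) 2-4(w=6) 2-6(w=1)

step 1: add edge 2-6 (w=1); MST = {2-6(w=1)}
step 2: add edge 0-1 (w=3); MST = {0-1(w=3) 2-6(w=1)}
step 3: add edge 1-4 (w=4); MST = {0-1(w=3) 1-4(w=4) 2-6(w=1)}
step 4: add edge 2-4 (w=6); MST = {0-1(w=3) 1-4(w=4) 2-4(w=6) 2-6(w=1)}
step 5: add edge 0-5 (w=8); MST = {0-1(w=3) 0-5(w=8) 1-4(w=4) 2-4(w=6) 2-6(w=1)}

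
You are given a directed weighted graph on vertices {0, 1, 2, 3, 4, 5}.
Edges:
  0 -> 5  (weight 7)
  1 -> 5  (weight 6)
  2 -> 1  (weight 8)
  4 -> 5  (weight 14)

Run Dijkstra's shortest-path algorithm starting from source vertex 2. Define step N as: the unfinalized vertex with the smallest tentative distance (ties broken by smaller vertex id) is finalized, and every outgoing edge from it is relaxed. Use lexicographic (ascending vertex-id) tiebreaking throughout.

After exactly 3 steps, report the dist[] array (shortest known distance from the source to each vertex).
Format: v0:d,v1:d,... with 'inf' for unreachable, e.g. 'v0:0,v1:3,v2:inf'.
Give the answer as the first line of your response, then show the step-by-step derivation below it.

v0:inf,v1:8,v2:0,v3:inf,v4:inf,v5:14

step 1: dist = v0:inf,v1:8,v2:0,v3:inf,v4:inf,v5:inf
step 2: dist = v0:inf,v1:8,v2:0,v3:inf,v4:inf,v5:14
step 3: dist = v0:inf,v1:8,v2:0,v3:inf,v4:inf,v5:14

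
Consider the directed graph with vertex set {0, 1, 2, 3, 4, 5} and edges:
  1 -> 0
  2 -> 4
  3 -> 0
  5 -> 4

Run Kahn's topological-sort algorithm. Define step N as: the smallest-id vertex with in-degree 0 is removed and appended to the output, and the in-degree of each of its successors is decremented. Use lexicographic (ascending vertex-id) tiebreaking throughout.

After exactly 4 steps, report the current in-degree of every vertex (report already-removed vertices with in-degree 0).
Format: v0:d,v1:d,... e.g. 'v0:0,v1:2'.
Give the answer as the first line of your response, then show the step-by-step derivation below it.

v0:0,v1:0,v2:0,v3:0,v4:1,v5:0

step 1: output 1; order=[1]; indeg=(1,0,0,0,2,0)
step 2: output 2; order=[1,2]; indeg=(1,0,0,0,1,0)
step 3: output 3; order=[1,2,3]; indeg=(0,0,0,0,1,0)
step 4: output 0; order=[1,2,3,0]; indeg=(0,0,0,0,1,0)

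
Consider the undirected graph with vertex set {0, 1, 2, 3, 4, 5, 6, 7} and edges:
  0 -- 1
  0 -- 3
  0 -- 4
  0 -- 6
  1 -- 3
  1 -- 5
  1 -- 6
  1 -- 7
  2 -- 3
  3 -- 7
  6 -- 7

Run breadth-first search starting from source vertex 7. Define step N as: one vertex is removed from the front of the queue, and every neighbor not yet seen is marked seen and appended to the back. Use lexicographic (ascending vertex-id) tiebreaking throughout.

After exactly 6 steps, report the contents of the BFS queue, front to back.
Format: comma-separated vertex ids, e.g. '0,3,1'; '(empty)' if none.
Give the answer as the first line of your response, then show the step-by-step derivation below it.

2,4

step 1: dequeue 7; queue=[1,3,6]; order=7
step 2: dequeue 1; queue=[3,6,0,5]; order=7,1
step 3: dequeue 3; queue=[6,0,5,2]; order=7,1,3
step 4: dequeue 6; queue=[0,5,2]; order=7,1,3,6
step 5: dequeue 0; queue=[5,2,4]; order=7,1,3,6,0
step 6: dequeue 5; queue=[2,4]; order=7,1,3,6,0,5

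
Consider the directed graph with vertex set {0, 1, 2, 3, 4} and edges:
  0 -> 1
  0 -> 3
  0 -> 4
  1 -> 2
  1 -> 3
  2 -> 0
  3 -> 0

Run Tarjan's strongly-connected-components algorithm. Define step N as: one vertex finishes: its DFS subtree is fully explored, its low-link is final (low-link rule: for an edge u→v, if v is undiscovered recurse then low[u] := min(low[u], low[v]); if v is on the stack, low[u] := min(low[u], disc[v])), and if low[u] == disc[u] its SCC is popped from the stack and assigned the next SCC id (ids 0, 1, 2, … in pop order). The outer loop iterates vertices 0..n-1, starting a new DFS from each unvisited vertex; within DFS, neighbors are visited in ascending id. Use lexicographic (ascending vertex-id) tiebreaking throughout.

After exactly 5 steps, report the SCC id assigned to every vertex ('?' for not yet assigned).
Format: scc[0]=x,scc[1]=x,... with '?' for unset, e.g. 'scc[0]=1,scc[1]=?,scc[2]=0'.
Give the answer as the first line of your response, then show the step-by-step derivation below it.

scc[0]=1,scc[1]=1,scc[2]=1,scc[3]=1,scc[4]=0

step 1: low=(low[0]=0,low[1]=1,low[2]=0,low[3]=?,low[4]=?); scc=(scc[0]=?,scc[1]=?,scc[2]=?,scc[3]=?,scc[4]=?)
step 2: low=(low[0]=0,low[1]=0,low[2]=0,low[3]=0,low[4]=?); scc=(scc[0]=?,scc[1]=?,scc[2]=?,scc[3]=?,scc[4]=?)
step 3: low=(low[0]=0,low[1]=0,low[2]=0,low[3]=0,low[4]=?); scc=(scc[0]=?,scc[1]=?,scc[2]=?,scc[3]=?,scc[4]=?)
step 4: low=(low[0]=0,low[1]=0,low[2]=0,low[3]=0,low[4]=4); scc=(scc[0]=?,scc[1]=?,scc[2]=?,scc[3]=?,scc[4]=0)
step 5: low=(low[0]=0,low[1]=0,low[2]=0,low[3]=0,low[4]=4); scc=(scc[0]=1,scc[1]=1,scc[2]=1,scc[3]=1,scc[4]=0)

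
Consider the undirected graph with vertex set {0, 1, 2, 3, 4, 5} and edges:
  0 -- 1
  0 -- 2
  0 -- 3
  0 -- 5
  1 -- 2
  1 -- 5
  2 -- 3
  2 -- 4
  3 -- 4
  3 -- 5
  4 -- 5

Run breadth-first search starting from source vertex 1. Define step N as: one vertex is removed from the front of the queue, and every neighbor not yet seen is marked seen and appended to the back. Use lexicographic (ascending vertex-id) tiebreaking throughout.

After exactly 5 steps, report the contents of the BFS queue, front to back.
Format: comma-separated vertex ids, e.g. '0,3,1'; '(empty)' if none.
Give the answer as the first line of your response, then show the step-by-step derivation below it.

4

step 1: dequeue 1; queue=[0,2,5]; order=1
step 2: dequeue 0; queue=[2,5,3]; order=1,0
step 3: dequeue 2; queue=[5,3,4]; order=1,0,2
step 4: dequeue 5; queue=[3,4]; order=1,0,2,5
step 5: dequeue 3; queue=[4]; order=1,0,2,5,3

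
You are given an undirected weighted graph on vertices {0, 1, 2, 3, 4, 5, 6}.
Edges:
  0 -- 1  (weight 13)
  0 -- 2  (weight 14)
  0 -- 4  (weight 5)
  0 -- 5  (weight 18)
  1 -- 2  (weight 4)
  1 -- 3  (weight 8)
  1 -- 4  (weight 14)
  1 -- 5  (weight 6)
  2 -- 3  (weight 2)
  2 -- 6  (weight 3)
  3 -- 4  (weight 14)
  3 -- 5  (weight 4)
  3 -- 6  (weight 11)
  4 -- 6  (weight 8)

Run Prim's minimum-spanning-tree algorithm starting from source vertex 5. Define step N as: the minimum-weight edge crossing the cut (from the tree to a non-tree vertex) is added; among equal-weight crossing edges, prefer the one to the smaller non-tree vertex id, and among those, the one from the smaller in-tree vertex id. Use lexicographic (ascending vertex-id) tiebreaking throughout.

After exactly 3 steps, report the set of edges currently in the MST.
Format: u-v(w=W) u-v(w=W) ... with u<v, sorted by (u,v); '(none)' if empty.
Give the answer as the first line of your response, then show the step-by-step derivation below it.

2-3(w=2) 2-6(w=3) 3-5(w=4)

step 1: add edge 3-5 (w=4); MST = {3-5(w=4)}
step 2: add edge 2-3 (w=2); MST = {2-3(w=2) 3-5(w=4)}
step 3: add edge 2-6 (w=3); MST = {2-3(w=2) 2-6(w=3) 3-5(w=4)}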